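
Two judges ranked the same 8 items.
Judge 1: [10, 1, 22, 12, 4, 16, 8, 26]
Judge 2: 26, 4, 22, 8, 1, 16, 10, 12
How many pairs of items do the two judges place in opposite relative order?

Assign each item its position (1..8) in the first ordering, then rewrite the second ordering as that position sequence:
positions: 10→1, 1→2, 22→3, 12→4, 4→5, 16→6, 8→7, 26→8
second ordering as positions: [8, 5, 3, 7, 2, 6, 1, 4]
Discordant pairs = inversions in this position sequence.
8: 5, 3, 7, 2, 6, 1, 4 → 7
5: 3, 2, 1, 4 → 4
3: 2, 1 → 2
7: 2, 6, 1, 4 → 4
2: 1 → 1
6: 1, 4 → 2
1: 0
4: 0
Total: 7 + 4 + 2 + 4 + 1 + 2 + 0 + 0 = 20

There are 20 discordant pairs.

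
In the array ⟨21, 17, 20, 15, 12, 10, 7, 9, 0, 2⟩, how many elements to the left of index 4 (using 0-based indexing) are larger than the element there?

The element at index 4 is 12.
Elements before it: 21, 17, 20, 15
Those larger than 12: 21, 17, 20, 15

4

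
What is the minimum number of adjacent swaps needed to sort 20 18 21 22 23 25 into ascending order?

Minimum adjacent swaps = number of inversions (each swap of adjacent out-of-order elements removes one inversion and no swap can remove more).
Count inversions — for each element, later elements that are smaller:
20: 18 → 1
18: none → 0
21: none → 0
22: none → 0
23: none → 0
25: none → 0
Total inversions: 1 + 0 + 0 + 0 + 0 + 0 = 1

There is 1 swap.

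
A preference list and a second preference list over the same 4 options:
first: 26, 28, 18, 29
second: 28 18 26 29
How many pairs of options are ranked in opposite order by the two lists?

2

Assign each item its position (1..4) in the first ordering, then rewrite the second ordering as that position sequence:
positions: 26→1, 28→2, 18→3, 29→4
second ordering as positions: [2, 3, 1, 4]
Discordant pairs = inversions in this position sequence.
2: 1 → 1
3: 1 → 1
1: 0
4: 0
Total: 1 + 1 + 0 + 0 = 2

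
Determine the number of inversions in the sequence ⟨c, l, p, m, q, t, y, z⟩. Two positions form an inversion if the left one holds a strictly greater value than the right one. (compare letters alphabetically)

1

Element-by-element contributions:
c → none → 0
l → none → 0
p → m → 1
m → none → 0
q → none → 0
t → none → 0
y → none → 0
z → none → 0
Sum: 0 + 0 + 1 + 0 + 0 + 0 + 0 + 0 = 1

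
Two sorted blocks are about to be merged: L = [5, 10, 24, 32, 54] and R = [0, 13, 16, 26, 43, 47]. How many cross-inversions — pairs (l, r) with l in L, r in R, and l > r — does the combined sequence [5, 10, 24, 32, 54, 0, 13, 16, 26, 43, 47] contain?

15 split inversions

Take each right-half value and tally the left-half values above it:
r = 0: 5, 10, 24, 32, 54 → 5
r = 13: 24, 32, 54 → 3
r = 16: 24, 32, 54 → 3
r = 26: 32, 54 → 2
r = 43: 54 → 1
r = 47: 54 → 1
Cross-inversions: 5 + 3 + 3 + 2 + 1 + 1 = 15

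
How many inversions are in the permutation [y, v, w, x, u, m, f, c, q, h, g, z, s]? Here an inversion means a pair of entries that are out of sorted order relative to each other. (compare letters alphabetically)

Element-by-element contributions:
y: 11
v: 8
w: 8
x: 8
u: 7
m: 4
f: 1
c: 0
q: 2
h: 1
g: 0
z: 1
s: 0
Sum: 11 + 8 + 8 + 8 + 7 + 4 + 1 + 0 + 2 + 1 + 0 + 1 + 0 = 51

51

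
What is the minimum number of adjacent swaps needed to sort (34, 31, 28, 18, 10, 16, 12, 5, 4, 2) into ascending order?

Minimum adjacent swaps = number of inversions (each swap of adjacent out-of-order elements removes one inversion and no swap can remove more).
Count inversions — for each element, later elements that are smaller:
34: 31, 28, 18, 10, 16, 12, 5, 4, 2 → 9
31: 28, 18, 10, 16, 12, 5, 4, 2 → 8
28: 18, 10, 16, 12, 5, 4, 2 → 7
18: 10, 16, 12, 5, 4, 2 → 6
10: 5, 4, 2 → 3
16: 12, 5, 4, 2 → 4
12: 5, 4, 2 → 3
5: 4, 2 → 2
4: 2 → 1
2: none → 0
Total inversions: 9 + 8 + 7 + 6 + 3 + 4 + 3 + 2 + 1 + 0 = 43

43 swaps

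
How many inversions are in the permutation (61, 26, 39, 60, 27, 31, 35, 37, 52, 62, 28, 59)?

There are 28 inversions.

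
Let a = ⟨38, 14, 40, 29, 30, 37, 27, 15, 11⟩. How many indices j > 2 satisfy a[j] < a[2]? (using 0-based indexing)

6 such elements

The element at index 2 is 40.
Elements after it: 29, 30, 37, 27, 15, 11
Those smaller than 40: 29, 30, 37, 27, 15, 11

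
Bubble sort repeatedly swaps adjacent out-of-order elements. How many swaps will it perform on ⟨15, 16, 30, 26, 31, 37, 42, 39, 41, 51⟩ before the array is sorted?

There are 3 adjacent swaps.

Each adjacent swap fixes exactly one inversion, so the minimum swap count equals the number of inversions.
Count inversions — for each element, later elements that are smaller:
15: none → 0
16: none → 0
30: 26 → 1
26: none → 0
31: none → 0
37: none → 0
42: 39, 41 → 2
39: none → 0
41: none → 0
51: none → 0
Total inversions: 0 + 0 + 1 + 0 + 0 + 0 + 2 + 0 + 0 + 0 = 3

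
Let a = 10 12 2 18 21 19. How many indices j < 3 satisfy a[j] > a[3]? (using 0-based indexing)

0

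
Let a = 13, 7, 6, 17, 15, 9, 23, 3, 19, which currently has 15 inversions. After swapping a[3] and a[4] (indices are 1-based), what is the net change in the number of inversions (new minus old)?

+1

Positions 3 and 4 hold 6 and 17; after swapping, the array is [13, 7, 17, 6, 15, 9, 23, 3, 19].
For each element, count later entries that are smaller:
13 → 7, 6, 9, 3 → 4
7 → 6, 3 → 2
17 → 6, 15, 9, 3 → 4
6 → 3 → 1
15 → 9, 3 → 2
9 → 3 → 1
23 → 3, 19 → 2
3 → none → 0
19 → none → 0
Sum: 4 + 2 + 4 + 1 + 2 + 1 + 2 + 0 + 0 = 16
Change: 16 − 15 = +1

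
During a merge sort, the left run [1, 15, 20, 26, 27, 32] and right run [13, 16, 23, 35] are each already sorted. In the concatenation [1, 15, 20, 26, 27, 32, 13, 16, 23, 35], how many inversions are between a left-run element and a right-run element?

For each element r of the right run, count left-run elements greater than r:
r = 13: 15, 20, 26, 27, 32 → 5
r = 16: 20, 26, 27, 32 → 4
r = 23: 26, 27, 32 → 3
r = 35: none → 0
Cross-inversions: 5 + 4 + 3 + 0 = 12

Cross-inversions: 12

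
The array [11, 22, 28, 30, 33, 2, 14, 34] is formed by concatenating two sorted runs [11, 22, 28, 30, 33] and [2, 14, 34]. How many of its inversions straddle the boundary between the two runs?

9

Count, for every r in R, how many entries of L exceed r:
r = 2: 11, 22, 28, 30, 33 → 5
r = 14: 22, 28, 30, 33 → 4
r = 34: none → 0
Cross-inversions: 5 + 4 + 0 = 9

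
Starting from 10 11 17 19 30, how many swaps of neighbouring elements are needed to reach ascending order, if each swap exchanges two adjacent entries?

0

The minimum number of adjacent swaps to sort an array equals its inversion count, since every such swap removes exactly one inversion.
Count inversions — for each element, later elements that are smaller:
10: none → 0
11: none → 0
17: none → 0
19: none → 0
30: none → 0
Total inversions: 0 + 0 + 0 + 0 + 0 = 0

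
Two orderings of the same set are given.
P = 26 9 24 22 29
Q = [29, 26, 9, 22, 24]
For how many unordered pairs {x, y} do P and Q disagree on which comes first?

There are 5 disagreeing pairs.

Assign each item its position (1..5) in the first ordering, then rewrite the second ordering as that position sequence:
positions: 26→1, 9→2, 24→3, 22→4, 29→5
second ordering as positions: [5, 1, 2, 4, 3]
Discordant pairs = inversions in this position sequence.
5: 1, 2, 4, 3 → 4
1: 0
2: 0
4: 3 → 1
3: 0
Total: 4 + 0 + 0 + 1 + 0 = 5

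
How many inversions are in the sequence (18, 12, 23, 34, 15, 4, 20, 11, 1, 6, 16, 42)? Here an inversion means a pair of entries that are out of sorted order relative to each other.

36

For each element, count later entries that are smaller:
18 → 12, 15, 4, 11, 1, 6, 16 → 7
12 → 4, 11, 1, 6 → 4
23 → 15, 4, 20, 11, 1, 6, 16 → 7
34 → 15, 4, 20, 11, 1, 6, 16 → 7
15 → 4, 11, 1, 6 → 4
4 → 1 → 1
20 → 11, 1, 6, 16 → 4
11 → 1, 6 → 2
1 → none → 0
6 → none → 0
16 → none → 0
42 → none → 0
Sum: 7 + 4 + 7 + 7 + 4 + 1 + 4 + 2 + 0 + 0 + 0 + 0 = 36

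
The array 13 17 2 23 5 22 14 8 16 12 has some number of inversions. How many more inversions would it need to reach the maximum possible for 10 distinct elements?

22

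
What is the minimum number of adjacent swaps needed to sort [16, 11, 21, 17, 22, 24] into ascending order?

2 swaps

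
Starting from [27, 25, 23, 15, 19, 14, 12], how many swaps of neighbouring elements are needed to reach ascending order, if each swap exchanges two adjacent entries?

20

Each adjacent swap fixes exactly one inversion, so the minimum swap count equals the number of inversions.
Count inversions — for each element, later elements that are smaller:
27: 25, 23, 15, 19, 14, 12 → 6
25: 23, 15, 19, 14, 12 → 5
23: 15, 19, 14, 12 → 4
15: 14, 12 → 2
19: 14, 12 → 2
14: 12 → 1
12: none → 0
Total inversions: 6 + 5 + 4 + 2 + 2 + 1 + 0 = 20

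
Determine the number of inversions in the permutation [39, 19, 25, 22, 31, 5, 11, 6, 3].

Sweep left to right; for each value list the smaller values that follow it:
39: 8
19: 4
25: 5
22: 4
31: 4
5: 1
11: 2
6: 1
3: 0
Sum: 8 + 4 + 5 + 4 + 4 + 1 + 2 + 1 + 0 = 29

29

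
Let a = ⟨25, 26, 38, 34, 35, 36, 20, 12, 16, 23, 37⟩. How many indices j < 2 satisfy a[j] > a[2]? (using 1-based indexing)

0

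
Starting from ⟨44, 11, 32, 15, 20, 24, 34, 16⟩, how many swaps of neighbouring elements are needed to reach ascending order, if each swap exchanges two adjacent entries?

Minimum adjacent swaps = number of inversions (each swap of adjacent out-of-order elements removes one inversion and no swap can remove more).
Count inversions — for each element, later elements that are smaller:
44: 11, 32, 15, 20, 24, 34, 16 → 7
11: none → 0
32: 15, 20, 24, 16 → 4
15: none → 0
20: 16 → 1
24: 16 → 1
34: 16 → 1
16: none → 0
Total inversions: 7 + 0 + 4 + 0 + 1 + 1 + 1 + 0 = 14

14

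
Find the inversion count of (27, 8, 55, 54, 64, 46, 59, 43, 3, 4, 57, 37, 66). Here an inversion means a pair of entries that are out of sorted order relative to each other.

36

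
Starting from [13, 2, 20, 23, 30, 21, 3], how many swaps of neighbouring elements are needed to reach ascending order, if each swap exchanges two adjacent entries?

There are 8 adjacent swaps.

Each adjacent swap fixes exactly one inversion, so the minimum swap count equals the number of inversions.
Count inversions — for each element, later elements that are smaller:
13: 2, 3 → 2
2: none → 0
20: 3 → 1
23: 21, 3 → 2
30: 21, 3 → 2
21: 3 → 1
3: none → 0
Total inversions: 2 + 0 + 1 + 2 + 2 + 1 + 0 = 8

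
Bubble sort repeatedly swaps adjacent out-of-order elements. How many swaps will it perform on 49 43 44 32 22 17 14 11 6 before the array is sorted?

35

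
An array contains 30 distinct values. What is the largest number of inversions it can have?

435

The maximum occurs when the array is in strictly decreasing order: every one of the C(30, 2) pairs is inverted.
C(30, 2) = 30·29/2 = 435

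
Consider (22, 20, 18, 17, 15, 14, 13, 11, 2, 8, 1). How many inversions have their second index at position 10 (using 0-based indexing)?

10 such elements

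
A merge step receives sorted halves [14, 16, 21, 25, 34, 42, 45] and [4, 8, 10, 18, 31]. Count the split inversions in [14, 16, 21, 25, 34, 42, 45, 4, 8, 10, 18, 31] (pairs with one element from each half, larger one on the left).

29 split inversions

Count, for every r in R, how many entries of L exceed r:
r = 4: 14, 16, 21, 25, 34, 42, 45 → 7
r = 8: 14, 16, 21, 25, 34, 42, 45 → 7
r = 10: 14, 16, 21, 25, 34, 42, 45 → 7
r = 18: 21, 25, 34, 42, 45 → 5
r = 31: 34, 42, 45 → 3
Cross-inversions: 7 + 7 + 7 + 5 + 3 = 29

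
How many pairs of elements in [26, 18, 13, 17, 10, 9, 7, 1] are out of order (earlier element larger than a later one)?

For each element, count later entries that are smaller:
26 → 18, 13, 17, 10, 9, 7, 1 → 7
18 → 13, 17, 10, 9, 7, 1 → 6
13 → 10, 9, 7, 1 → 4
17 → 10, 9, 7, 1 → 4
10 → 9, 7, 1 → 3
9 → 7, 1 → 2
7 → 1 → 1
1 → none → 0
Sum: 7 + 6 + 4 + 4 + 3 + 2 + 1 + 0 = 27

There are 27 inversions.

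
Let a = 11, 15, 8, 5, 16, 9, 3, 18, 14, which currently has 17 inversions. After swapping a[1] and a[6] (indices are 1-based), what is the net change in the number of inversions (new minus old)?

-1

Positions 1 and 6 hold 11 and 9; after swapping, the array is [9, 15, 8, 5, 16, 11, 3, 18, 14].
For each element, count later entries that are smaller:
9: 3
15: 5
8: 2
5: 1
16: 3
11: 1
3: 0
18: 1
14: 0
Sum: 3 + 5 + 2 + 1 + 3 + 1 + 0 + 1 + 0 = 16
Change: 16 − 17 = -1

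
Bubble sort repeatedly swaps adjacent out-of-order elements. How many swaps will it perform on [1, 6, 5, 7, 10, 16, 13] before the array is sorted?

Each adjacent swap fixes exactly one inversion, so the minimum swap count equals the number of inversions.
Count inversions — for each element, later elements that are smaller:
1: none → 0
6: 5 → 1
5: none → 0
7: none → 0
10: none → 0
16: 13 → 1
13: none → 0
Total inversions: 0 + 1 + 0 + 0 + 0 + 1 + 0 = 2

There are 2 adjacent swaps.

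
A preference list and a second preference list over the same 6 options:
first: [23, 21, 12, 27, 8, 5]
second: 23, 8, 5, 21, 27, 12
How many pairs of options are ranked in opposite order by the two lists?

7

Assign each item its position (1..6) in the first ordering, then rewrite the second ordering as that position sequence:
positions: 23→1, 21→2, 12→3, 27→4, 8→5, 5→6
second ordering as positions: [1, 5, 6, 2, 4, 3]
Discordant pairs = inversions in this position sequence.
1: 0
5: 2, 4, 3 → 3
6: 2, 4, 3 → 3
2: 0
4: 3 → 1
3: 0
Total: 0 + 3 + 3 + 0 + 1 + 0 = 7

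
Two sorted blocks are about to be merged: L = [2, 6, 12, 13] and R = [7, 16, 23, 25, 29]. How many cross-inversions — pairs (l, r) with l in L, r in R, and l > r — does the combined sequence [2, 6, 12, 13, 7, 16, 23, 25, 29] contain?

2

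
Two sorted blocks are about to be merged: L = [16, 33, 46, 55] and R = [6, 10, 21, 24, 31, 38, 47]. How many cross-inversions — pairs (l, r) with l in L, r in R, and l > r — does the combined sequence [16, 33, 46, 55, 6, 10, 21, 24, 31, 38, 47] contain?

20

Take each right-half value and tally the left-half values above it:
r = 6: 16, 33, 46, 55 → 4
r = 10: 16, 33, 46, 55 → 4
r = 21: 33, 46, 55 → 3
r = 24: 33, 46, 55 → 3
r = 31: 33, 46, 55 → 3
r = 38: 46, 55 → 2
r = 47: 55 → 1
Cross-inversions: 4 + 4 + 3 + 3 + 3 + 2 + 1 = 20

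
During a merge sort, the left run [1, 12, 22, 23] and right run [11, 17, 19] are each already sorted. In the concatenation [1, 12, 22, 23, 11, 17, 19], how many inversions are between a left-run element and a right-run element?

Count, for every r in R, how many entries of L exceed r:
r = 11: 12, 22, 23 → 3
r = 17: 22, 23 → 2
r = 19: 22, 23 → 2
Cross-inversions: 3 + 2 + 2 = 7

Cross-inversions: 7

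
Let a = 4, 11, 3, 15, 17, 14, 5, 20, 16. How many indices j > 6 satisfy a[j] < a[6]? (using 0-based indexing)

The element at index 6 is 5.
Elements after it: 20, 16
None of them are smaller than 5.

0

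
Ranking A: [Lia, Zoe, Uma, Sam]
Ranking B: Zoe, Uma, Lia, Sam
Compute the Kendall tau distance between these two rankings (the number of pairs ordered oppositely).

2 discordant pairs

Assign each item its position (1..4) in the first ordering, then rewrite the second ordering as that position sequence:
positions: Lia→1, Zoe→2, Uma→3, Sam→4
second ordering as positions: [2, 3, 1, 4]
Discordant pairs = inversions in this position sequence.
2: 1 → 1
3: 1 → 1
1: 0
4: 0
Total: 1 + 1 + 0 + 0 = 2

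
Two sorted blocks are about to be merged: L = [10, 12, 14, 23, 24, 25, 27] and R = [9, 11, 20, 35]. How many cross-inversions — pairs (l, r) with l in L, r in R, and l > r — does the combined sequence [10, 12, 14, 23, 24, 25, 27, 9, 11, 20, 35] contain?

17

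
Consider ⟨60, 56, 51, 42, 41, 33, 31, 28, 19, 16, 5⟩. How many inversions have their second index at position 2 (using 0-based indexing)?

2 such elements

The element at index 2 is 51.
Elements before it: 60, 56
Those larger than 51: 60, 56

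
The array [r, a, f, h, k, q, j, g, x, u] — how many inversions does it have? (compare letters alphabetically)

Element-by-element contributions:
r: 7
a: 0
f: 0
h: 1
k: 2
q: 2
j: 1
g: 0
x: 1
u: 0
Sum: 7 + 0 + 0 + 1 + 2 + 2 + 1 + 0 + 1 + 0 = 14

14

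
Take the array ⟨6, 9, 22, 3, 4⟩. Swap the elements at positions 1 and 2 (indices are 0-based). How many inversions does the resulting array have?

Positions 1 and 2 hold 9 and 22; after swapping, the array is [6, 22, 9, 3, 4].
For each element, count later entries that are smaller:
6 → 3, 4 → 2
22 → 9, 3, 4 → 3
9 → 3, 4 → 2
3 → none → 0
4 → none → 0
Sum: 2 + 3 + 2 + 0 + 0 = 7

7 inversions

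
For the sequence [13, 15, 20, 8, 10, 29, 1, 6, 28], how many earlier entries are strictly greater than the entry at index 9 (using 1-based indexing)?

1

The element at index 9 is 28.
Elements before it: 13, 15, 20, 8, 10, 29, 1, 6
Those larger than 28: 29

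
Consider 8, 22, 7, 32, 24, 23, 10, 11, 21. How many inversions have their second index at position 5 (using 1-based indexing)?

1

The element at index 5 is 24.
Elements before it: 8, 22, 7, 32
Those larger than 24: 32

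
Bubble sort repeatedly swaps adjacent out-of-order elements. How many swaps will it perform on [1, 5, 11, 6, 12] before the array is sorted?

Swaps: 1

The minimum number of adjacent swaps to sort an array equals its inversion count, since every such swap removes exactly one inversion.
Count inversions — for each element, later elements that are smaller:
1: none → 0
5: none → 0
11: 6 → 1
6: none → 0
12: none → 0
Total inversions: 0 + 0 + 1 + 0 + 0 = 1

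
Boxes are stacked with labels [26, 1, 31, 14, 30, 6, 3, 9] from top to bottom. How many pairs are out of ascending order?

Count, for each position, how many later elements it exceeds:
26 → 1, 14, 6, 3, 9 → 5
1 → none → 0
31 → 14, 30, 6, 3, 9 → 5
14 → 6, 3, 9 → 3
30 → 6, 3, 9 → 3
6 → 3 → 1
3 → none → 0
9 → none → 0
Sum: 5 + 0 + 5 + 3 + 3 + 1 + 0 + 0 = 17

17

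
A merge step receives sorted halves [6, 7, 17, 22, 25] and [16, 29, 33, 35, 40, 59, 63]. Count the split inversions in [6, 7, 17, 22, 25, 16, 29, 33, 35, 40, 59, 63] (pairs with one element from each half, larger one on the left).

There are 3 split inversions.

Count, for every r in R, how many entries of L exceed r:
r = 16: 17, 22, 25 → 3
r = 29: none → 0
r = 33: none → 0
r = 35: none → 0
r = 40: none → 0
r = 59: none → 0
r = 63: none → 0
Cross-inversions: 3 + 0 + 0 + 0 + 0 + 0 + 0 = 3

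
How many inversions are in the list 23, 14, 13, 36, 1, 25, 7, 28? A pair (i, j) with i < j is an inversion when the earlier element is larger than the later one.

14

Count, for each position, how many later elements it exceeds:
23: 4
14: 3
13: 2
36: 4
1: 0
25: 1
7: 0
28: 0
Sum: 4 + 3 + 2 + 4 + 0 + 1 + 0 + 0 = 14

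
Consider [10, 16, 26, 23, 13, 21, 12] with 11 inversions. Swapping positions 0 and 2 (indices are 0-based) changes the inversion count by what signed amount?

+3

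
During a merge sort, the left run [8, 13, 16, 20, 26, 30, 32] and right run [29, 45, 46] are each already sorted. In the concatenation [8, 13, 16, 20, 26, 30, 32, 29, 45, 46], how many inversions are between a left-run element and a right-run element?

2 cross-inversions

Count, for every r in R, how many entries of L exceed r:
r = 29: 30, 32 → 2
r = 45: none → 0
r = 46: none → 0
Cross-inversions: 2 + 0 + 0 = 2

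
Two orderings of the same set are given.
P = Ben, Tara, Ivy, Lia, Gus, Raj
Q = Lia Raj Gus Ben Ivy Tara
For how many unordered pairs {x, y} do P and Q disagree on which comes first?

Assign each item its position (1..6) in the first ordering, then rewrite the second ordering as that position sequence:
positions: Ben→1, Tara→2, Ivy→3, Lia→4, Gus→5, Raj→6
second ordering as positions: [4, 6, 5, 1, 3, 2]
Discordant pairs = inversions in this position sequence.
4: 1, 3, 2 → 3
6: 5, 1, 3, 2 → 4
5: 1, 3, 2 → 3
1: 0
3: 2 → 1
2: 0
Total: 3 + 4 + 3 + 0 + 1 + 0 = 11

Disagreeing pairs: 11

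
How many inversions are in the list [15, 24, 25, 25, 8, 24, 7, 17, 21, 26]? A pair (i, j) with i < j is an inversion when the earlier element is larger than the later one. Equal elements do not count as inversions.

Sweep left to right; for each value list the smaller values that follow it:
15 → 8, 7 → 2
24 → 8, 7, 17, 21 → 4
25 → 8, 24, 7, 17, 21 → 5
25 → 8, 24, 7, 17, 21 → 5
8 → 7 → 1
24 → 7, 17, 21 → 3
7 → none → 0
17 → none → 0
21 → none → 0
26 → none → 0
Sum: 2 + 4 + 5 + 5 + 1 + 3 + 0 + 0 + 0 + 0 = 20

20 inversions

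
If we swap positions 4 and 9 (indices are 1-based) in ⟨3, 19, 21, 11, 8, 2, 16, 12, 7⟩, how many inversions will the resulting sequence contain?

18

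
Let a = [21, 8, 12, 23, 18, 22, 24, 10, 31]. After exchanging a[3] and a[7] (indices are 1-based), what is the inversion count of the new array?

18

Positions 3 and 7 hold 12 and 24; after swapping, the array is [21, 8, 24, 23, 18, 22, 12, 10, 31].
For each element, count later entries that are smaller:
21 → 8, 18, 12, 10 → 4
8 → none → 0
24 → 23, 18, 22, 12, 10 → 5
23 → 18, 22, 12, 10 → 4
18 → 12, 10 → 2
22 → 12, 10 → 2
12 → 10 → 1
10 → none → 0
31 → none → 0
Sum: 4 + 0 + 5 + 4 + 2 + 2 + 1 + 0 + 0 = 18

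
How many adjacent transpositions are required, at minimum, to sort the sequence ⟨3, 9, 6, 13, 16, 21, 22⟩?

Minimum adjacent swaps = number of inversions (each swap of adjacent out-of-order elements removes one inversion and no swap can remove more).
Count inversions — for each element, later elements that are smaller:
3: none → 0
9: 6 → 1
6: none → 0
13: none → 0
16: none → 0
21: none → 0
22: none → 0
Total inversions: 0 + 1 + 0 + 0 + 0 + 0 + 0 = 1

1 adjacent swap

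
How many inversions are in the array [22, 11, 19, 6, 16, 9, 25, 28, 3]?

Out-of-order pairs: 19

Sweep left to right; for each value list the smaller values that follow it:
22 → 11, 19, 6, 16, 9, 3 → 6
11 → 6, 9, 3 → 3
19 → 6, 16, 9, 3 → 4
6 → 3 → 1
16 → 9, 3 → 2
9 → 3 → 1
25 → 3 → 1
28 → 3 → 1
3 → none → 0
Sum: 6 + 3 + 4 + 1 + 2 + 1 + 1 + 1 + 0 = 19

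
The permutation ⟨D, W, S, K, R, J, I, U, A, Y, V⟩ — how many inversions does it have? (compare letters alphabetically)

Inversions: 25

Element-by-element contributions:
D → A → 1
W → S, K, R, J, I, U, A, V → 8
S → K, R, J, I, A → 5
K → J, I, A → 3
R → J, I, A → 3
J → I, A → 2
I → A → 1
U → A → 1
A → none → 0
Y → V → 1
V → none → 0
Sum: 1 + 8 + 5 + 3 + 3 + 2 + 1 + 1 + 0 + 1 + 0 = 25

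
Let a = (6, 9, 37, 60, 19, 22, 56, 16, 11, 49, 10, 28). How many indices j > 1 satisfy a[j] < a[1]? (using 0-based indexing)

0

The element at index 1 is 9.
Elements after it: 37, 60, 19, 22, 56, 16, 11, 49, 10, 28
None of them are smaller than 9.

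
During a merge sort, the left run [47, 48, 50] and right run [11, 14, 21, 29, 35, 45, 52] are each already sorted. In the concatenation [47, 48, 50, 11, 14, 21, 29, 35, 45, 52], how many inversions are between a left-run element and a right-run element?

Count, for every r in R, how many entries of L exceed r:
r = 11: 47, 48, 50 → 3
r = 14: 47, 48, 50 → 3
r = 21: 47, 48, 50 → 3
r = 29: 47, 48, 50 → 3
r = 35: 47, 48, 50 → 3
r = 45: 47, 48, 50 → 3
r = 52: none → 0
Cross-inversions: 3 + 3 + 3 + 3 + 3 + 3 + 0 = 18

18 cross-inversions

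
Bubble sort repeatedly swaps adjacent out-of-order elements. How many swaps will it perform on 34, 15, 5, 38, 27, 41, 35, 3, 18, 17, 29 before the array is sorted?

Adjacent swaps: 29

Minimum adjacent swaps = number of inversions (each swap of adjacent out-of-order elements removes one inversion and no swap can remove more).
Count inversions — for each element, later elements that are smaller:
34: 15, 5, 27, 3, 18, 17, 29 → 7
15: 5, 3 → 2
5: 3 → 1
38: 27, 35, 3, 18, 17, 29 → 6
27: 3, 18, 17 → 3
41: 35, 3, 18, 17, 29 → 5
35: 3, 18, 17, 29 → 4
3: none → 0
18: 17 → 1
17: none → 0
29: none → 0
Total inversions: 7 + 2 + 1 + 6 + 3 + 5 + 4 + 0 + 1 + 0 + 0 = 29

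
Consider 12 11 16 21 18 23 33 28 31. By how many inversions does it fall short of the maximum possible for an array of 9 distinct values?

32

Maximum inversions for 9 distinct elements is C(9, 2) = 9·8/2 = 36.
Current inversions — for each element, count later smaller elements:
12: 1
11: 0
16: 0
21: 1
18: 0
23: 0
33: 2
28: 0
31: 0
Current total: 1 + 0 + 0 + 1 + 0 + 0 + 2 + 0 + 0 = 4
Shortfall: 36 − 4 = 32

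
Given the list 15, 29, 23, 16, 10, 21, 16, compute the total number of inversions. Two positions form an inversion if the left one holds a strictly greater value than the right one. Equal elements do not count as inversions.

12 out-of-order pairs

Listing every pair i<j with a[i]>a[j] (using 1-based positions):
(1,5): 15 > 10
(2,3): 29 > 23
(2,4): 29 > 16
(2,5): 29 > 10
(2,6): 29 > 21
(2,7): 29 > 16
(3,4): 23 > 16
(3,5): 23 > 10
(3,6): 23 > 21
(3,7): 23 > 16
(4,5): 16 > 10
(6,7): 21 > 16
That's 12 pairs.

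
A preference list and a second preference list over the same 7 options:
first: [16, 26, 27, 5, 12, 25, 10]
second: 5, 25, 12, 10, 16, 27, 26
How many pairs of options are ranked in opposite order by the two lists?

14

Assign each item its position (1..7) in the first ordering, then rewrite the second ordering as that position sequence:
positions: 16→1, 26→2, 27→3, 5→4, 12→5, 25→6, 10→7
second ordering as positions: [4, 6, 5, 7, 1, 3, 2]
Discordant pairs = inversions in this position sequence.
4: 1, 3, 2 → 3
6: 5, 1, 3, 2 → 4
5: 1, 3, 2 → 3
7: 1, 3, 2 → 3
1: 0
3: 2 → 1
2: 0
Total: 3 + 4 + 3 + 3 + 0 + 1 + 0 = 14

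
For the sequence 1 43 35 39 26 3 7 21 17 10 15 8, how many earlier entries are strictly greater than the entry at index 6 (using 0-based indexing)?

4 such elements

The element at index 6 is 7.
Elements before it: 1, 43, 35, 39, 26, 3
Those larger than 7: 43, 35, 39, 26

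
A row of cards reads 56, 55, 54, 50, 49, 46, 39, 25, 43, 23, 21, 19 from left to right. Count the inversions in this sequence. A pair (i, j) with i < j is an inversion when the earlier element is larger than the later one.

Count, for each position, how many later elements it exceeds:
56: 11
55: 10
54: 9
50: 8
49: 7
46: 6
39: 4
25: 3
43: 3
23: 2
21: 1
19: 0
Sum: 11 + 10 + 9 + 8 + 7 + 6 + 4 + 3 + 3 + 2 + 1 + 0 = 64

There are 64 inversions.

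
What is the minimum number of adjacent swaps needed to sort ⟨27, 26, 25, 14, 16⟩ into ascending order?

Adjacent swaps: 9

Each adjacent swap fixes exactly one inversion, so the minimum swap count equals the number of inversions.
Count inversions — for each element, later elements that are smaller:
27: 26, 25, 14, 16 → 4
26: 25, 14, 16 → 3
25: 14, 16 → 2
14: none → 0
16: none → 0
Total inversions: 4 + 3 + 2 + 0 + 0 = 9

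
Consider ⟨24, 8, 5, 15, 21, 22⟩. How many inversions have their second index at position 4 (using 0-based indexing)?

The element at index 4 is 21.
Elements before it: 24, 8, 5, 15
Those larger than 21: 24

1 such element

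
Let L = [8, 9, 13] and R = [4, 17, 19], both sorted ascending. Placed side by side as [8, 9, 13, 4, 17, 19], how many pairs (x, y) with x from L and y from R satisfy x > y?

Take each right-half value and tally the left-half values above it:
r = 4: 8, 9, 13 → 3
r = 17: none → 0
r = 19: none → 0
Cross-inversions: 3 + 0 + 0 = 3

3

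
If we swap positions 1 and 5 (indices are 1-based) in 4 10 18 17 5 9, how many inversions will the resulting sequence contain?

Inversions: 8

Positions 1 and 5 hold 4 and 5; after swapping, the array is [5, 10, 18, 17, 4, 9].
Sweep left to right; for each value list the smaller values that follow it:
5: 1
10: 2
18: 3
17: 2
4: 0
9: 0
Sum: 1 + 2 + 3 + 2 + 0 + 0 = 8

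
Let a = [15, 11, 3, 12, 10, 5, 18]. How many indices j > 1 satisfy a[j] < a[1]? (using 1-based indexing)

5

The element at index 1 is 15.
Elements after it: 11, 3, 12, 10, 5, 18
Those smaller than 15: 11, 3, 12, 10, 5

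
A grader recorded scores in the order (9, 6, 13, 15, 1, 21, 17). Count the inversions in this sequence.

Inversions: 6

For each element, count later entries that are smaller:
9 → 6, 1 → 2
6 → 1 → 1
13 → 1 → 1
15 → 1 → 1
1 → none → 0
21 → 17 → 1
17 → none → 0
Sum: 2 + 1 + 1 + 1 + 0 + 1 + 0 = 6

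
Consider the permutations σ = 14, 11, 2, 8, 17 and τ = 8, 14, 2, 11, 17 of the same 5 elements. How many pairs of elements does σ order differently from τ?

Discordant pairs: 4

Assign each item its position (1..5) in the first ordering, then rewrite the second ordering as that position sequence:
positions: 14→1, 11→2, 2→3, 8→4, 17→5
second ordering as positions: [4, 1, 3, 2, 5]
Discordant pairs = inversions in this position sequence.
4: 1, 3, 2 → 3
1: 0
3: 2 → 1
2: 0
5: 0
Total: 3 + 0 + 1 + 0 + 0 = 4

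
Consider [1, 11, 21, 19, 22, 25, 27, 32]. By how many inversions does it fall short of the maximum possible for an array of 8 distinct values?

Maximum inversions for 8 distinct elements is C(8, 2) = 8·7/2 = 28.
Current inversions — for each element, count later smaller elements:
1: 0
11: 0
21: 1
19: 0
22: 0
25: 0
27: 0
32: 0
Current total: 0 + 0 + 1 + 0 + 0 + 0 + 0 + 0 = 1
Shortfall: 28 − 1 = 27

27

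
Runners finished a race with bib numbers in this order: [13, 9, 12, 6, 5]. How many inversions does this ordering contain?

Out-of-order index pairs (0-indexed):
(0,1): 13 > 9
(0,2): 13 > 12
(0,3): 13 > 6
(0,4): 13 > 5
(1,3): 9 > 6
(1,4): 9 > 5
(2,3): 12 > 6
(2,4): 12 > 5
(3,4): 6 > 5
That's 9 pairs.

9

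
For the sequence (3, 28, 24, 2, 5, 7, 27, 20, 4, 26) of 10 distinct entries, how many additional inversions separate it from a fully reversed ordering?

Maximum inversions for 10 distinct elements is C(10, 2) = 10·9/2 = 45.
Current inversions — for each element, count later smaller elements:
3: 1
28: 8
24: 5
2: 0
5: 1
7: 1
27: 3
20: 1
4: 0
26: 0
Current total: 1 + 8 + 5 + 0 + 1 + 1 + 3 + 1 + 0 + 0 = 20
Shortfall: 45 − 20 = 25

25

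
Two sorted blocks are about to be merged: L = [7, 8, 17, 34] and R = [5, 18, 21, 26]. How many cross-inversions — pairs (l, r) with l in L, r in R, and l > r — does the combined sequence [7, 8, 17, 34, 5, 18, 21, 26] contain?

There are 7 cross-inversions.

Take each right-half value and tally the left-half values above it:
r = 5: 7, 8, 17, 34 → 4
r = 18: 34 → 1
r = 21: 34 → 1
r = 26: 34 → 1
Cross-inversions: 4 + 1 + 1 + 1 = 7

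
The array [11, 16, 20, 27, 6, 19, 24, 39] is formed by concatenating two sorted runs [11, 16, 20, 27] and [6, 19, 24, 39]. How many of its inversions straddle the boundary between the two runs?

7

For each element r of the right run, count left-run elements greater than r:
r = 6: 11, 16, 20, 27 → 4
r = 19: 20, 27 → 2
r = 24: 27 → 1
r = 39: none → 0
Cross-inversions: 4 + 2 + 1 + 0 = 7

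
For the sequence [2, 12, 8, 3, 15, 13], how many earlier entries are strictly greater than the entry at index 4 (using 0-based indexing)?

The element at index 4 is 15.
Elements before it: 2, 12, 8, 3
None of them are larger than 15.

0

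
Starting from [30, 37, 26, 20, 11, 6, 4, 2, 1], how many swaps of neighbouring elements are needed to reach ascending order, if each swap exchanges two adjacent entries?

35 swaps

The minimum number of adjacent swaps to sort an array equals its inversion count, since every such swap removes exactly one inversion.
Count inversions — for each element, later elements that are smaller:
30: 26, 20, 11, 6, 4, 2, 1 → 7
37: 26, 20, 11, 6, 4, 2, 1 → 7
26: 20, 11, 6, 4, 2, 1 → 6
20: 11, 6, 4, 2, 1 → 5
11: 6, 4, 2, 1 → 4
6: 4, 2, 1 → 3
4: 2, 1 → 2
2: 1 → 1
1: none → 0
Total inversions: 7 + 7 + 6 + 5 + 4 + 3 + 2 + 1 + 0 = 35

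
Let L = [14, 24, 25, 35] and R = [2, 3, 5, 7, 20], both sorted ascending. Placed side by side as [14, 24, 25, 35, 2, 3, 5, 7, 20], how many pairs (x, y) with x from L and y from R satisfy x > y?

There are 19 split inversions.

Count, for every r in R, how many entries of L exceed r:
r = 2: 14, 24, 25, 35 → 4
r = 3: 14, 24, 25, 35 → 4
r = 5: 14, 24, 25, 35 → 4
r = 7: 14, 24, 25, 35 → 4
r = 20: 24, 25, 35 → 3
Cross-inversions: 4 + 4 + 4 + 4 + 3 = 19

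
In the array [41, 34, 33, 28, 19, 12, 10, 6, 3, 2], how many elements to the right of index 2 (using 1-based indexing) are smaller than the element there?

The element at index 2 is 34.
Elements after it: 33, 28, 19, 12, 10, 6, 3, 2
Those smaller than 34: 33, 28, 19, 12, 10, 6, 3, 2

8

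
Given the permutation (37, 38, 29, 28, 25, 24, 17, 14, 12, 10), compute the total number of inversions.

Count, for each position, how many later elements it exceeds:
37 → 29, 28, 25, 24, 17, 14, 12, 10 → 8
38 → 29, 28, 25, 24, 17, 14, 12, 10 → 8
29 → 28, 25, 24, 17, 14, 12, 10 → 7
28 → 25, 24, 17, 14, 12, 10 → 6
25 → 24, 17, 14, 12, 10 → 5
24 → 17, 14, 12, 10 → 4
17 → 14, 12, 10 → 3
14 → 12, 10 → 2
12 → 10 → 1
10 → none → 0
Sum: 8 + 8 + 7 + 6 + 5 + 4 + 3 + 2 + 1 + 0 = 44

44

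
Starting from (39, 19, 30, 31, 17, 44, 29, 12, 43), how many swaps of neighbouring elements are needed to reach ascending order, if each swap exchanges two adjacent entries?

19

The minimum number of adjacent swaps to sort an array equals its inversion count, since every such swap removes exactly one inversion.
Count inversions — for each element, later elements that are smaller:
39: 19, 30, 31, 17, 29, 12 → 6
19: 17, 12 → 2
30: 17, 29, 12 → 3
31: 17, 29, 12 → 3
17: 12 → 1
44: 29, 12, 43 → 3
29: 12 → 1
12: none → 0
43: none → 0
Total inversions: 6 + 2 + 3 + 3 + 1 + 3 + 1 + 0 + 0 = 19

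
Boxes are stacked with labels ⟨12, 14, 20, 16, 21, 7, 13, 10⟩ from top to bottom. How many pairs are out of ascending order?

16

Element-by-element contributions:
12: 2
14: 3
20: 4
16: 3
21: 3
7: 0
13: 1
10: 0
Sum: 2 + 3 + 4 + 3 + 3 + 0 + 1 + 0 = 16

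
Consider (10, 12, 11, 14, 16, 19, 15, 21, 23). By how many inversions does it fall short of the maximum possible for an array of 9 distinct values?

Maximum inversions for 9 distinct elements is C(9, 2) = 9·8/2 = 36.
Current inversions — for each element, count later smaller elements:
10: 0
12: 1
11: 0
14: 0
16: 1
19: 1
15: 0
21: 0
23: 0
Current total: 0 + 1 + 0 + 0 + 1 + 1 + 0 + 0 + 0 = 3
Shortfall: 36 − 3 = 33

33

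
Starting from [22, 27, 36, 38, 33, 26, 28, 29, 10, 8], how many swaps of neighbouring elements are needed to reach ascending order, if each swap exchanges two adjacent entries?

Adjacent swaps: 29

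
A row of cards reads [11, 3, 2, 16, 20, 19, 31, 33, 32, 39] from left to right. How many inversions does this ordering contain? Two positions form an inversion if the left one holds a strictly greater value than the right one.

Element-by-element contributions:
11: 2
3: 1
2: 0
16: 0
20: 1
19: 0
31: 0
33: 1
32: 0
39: 0
Sum: 2 + 1 + 0 + 0 + 1 + 0 + 0 + 1 + 0 + 0 = 5

5 inversions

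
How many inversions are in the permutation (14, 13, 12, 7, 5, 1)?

15 out-of-order pairs

For each element, count later entries that are smaller:
14 → 13, 12, 7, 5, 1 → 5
13 → 12, 7, 5, 1 → 4
12 → 7, 5, 1 → 3
7 → 5, 1 → 2
5 → 1 → 1
1 → none → 0
Sum: 5 + 4 + 3 + 2 + 1 + 0 = 15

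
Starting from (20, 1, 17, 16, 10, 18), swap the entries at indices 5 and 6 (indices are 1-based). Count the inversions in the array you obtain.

Positions 5 and 6 hold 10 and 18; after swapping, the array is [20, 1, 17, 16, 18, 10].
For each element, count later entries that are smaller:
20 → 1, 17, 16, 18, 10 → 5
1 → none → 0
17 → 16, 10 → 2
16 → 10 → 1
18 → 10 → 1
10 → none → 0
Sum: 5 + 0 + 2 + 1 + 1 + 0 = 9

Inversions: 9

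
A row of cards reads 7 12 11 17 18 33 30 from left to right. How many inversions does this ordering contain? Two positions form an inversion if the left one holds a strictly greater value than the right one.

Listing every pair i<j with a[i]>a[j] (using 1-based positions):
(2,3): 12 > 11
(6,7): 33 > 30
That's 2 pairs.

2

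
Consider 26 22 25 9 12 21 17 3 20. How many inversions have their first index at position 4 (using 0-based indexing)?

The element at index 4 is 12.
Elements after it: 21, 17, 3, 20
Those smaller than 12: 3

1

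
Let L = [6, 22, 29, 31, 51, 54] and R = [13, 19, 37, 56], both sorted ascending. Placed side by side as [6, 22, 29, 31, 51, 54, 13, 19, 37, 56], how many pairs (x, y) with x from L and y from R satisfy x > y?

Count, for every r in R, how many entries of L exceed r:
r = 13: 22, 29, 31, 51, 54 → 5
r = 19: 22, 29, 31, 51, 54 → 5
r = 37: 51, 54 → 2
r = 56: none → 0
Cross-inversions: 5 + 5 + 2 + 0 = 12

Split inversions: 12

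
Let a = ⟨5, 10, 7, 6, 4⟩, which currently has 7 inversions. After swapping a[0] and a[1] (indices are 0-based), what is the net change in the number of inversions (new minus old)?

Positions 0 and 1 hold 5 and 10; after swapping, the array is [10, 5, 7, 6, 4].
Count, for each position, how many later elements it exceeds:
10 → 5, 7, 6, 4 → 4
5 → 4 → 1
7 → 6, 4 → 2
6 → 4 → 1
4 → none → 0
Sum: 4 + 1 + 2 + 1 + 0 = 8
Change: 8 − 7 = +1

+1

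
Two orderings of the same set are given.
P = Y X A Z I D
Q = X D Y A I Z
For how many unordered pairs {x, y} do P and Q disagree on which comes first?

Assign each item its position (1..6) in the first ordering, then rewrite the second ordering as that position sequence:
positions: Y→1, X→2, A→3, Z→4, I→5, D→6
second ordering as positions: [2, 6, 1, 3, 5, 4]
Discordant pairs = inversions in this position sequence.
2: 1 → 1
6: 1, 3, 5, 4 → 4
1: 0
3: 0
5: 4 → 1
4: 0
Total: 1 + 4 + 0 + 0 + 1 + 0 = 6

6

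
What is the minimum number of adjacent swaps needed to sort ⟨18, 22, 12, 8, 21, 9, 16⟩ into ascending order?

Each adjacent swap fixes exactly one inversion, so the minimum swap count equals the number of inversions.
Count inversions — for each element, later elements that are smaller:
18: 12, 8, 9, 16 → 4
22: 12, 8, 21, 9, 16 → 5
12: 8, 9 → 2
8: none → 0
21: 9, 16 → 2
9: none → 0
16: none → 0
Total inversions: 4 + 5 + 2 + 0 + 2 + 0 + 0 = 13

13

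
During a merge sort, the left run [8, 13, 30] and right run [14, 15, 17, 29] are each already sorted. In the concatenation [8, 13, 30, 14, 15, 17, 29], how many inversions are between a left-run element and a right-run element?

4

Count, for every r in R, how many entries of L exceed r:
r = 14: 30 → 1
r = 15: 30 → 1
r = 17: 30 → 1
r = 29: 30 → 1
Cross-inversions: 1 + 1 + 1 + 1 = 4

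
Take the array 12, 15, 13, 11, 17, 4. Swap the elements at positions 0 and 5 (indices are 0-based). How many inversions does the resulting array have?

6

Positions 0 and 5 hold 12 and 4; after swapping, the array is [4, 15, 13, 11, 17, 12].
For each element, count later entries that are smaller:
4: 0
15: 3
13: 2
11: 0
17: 1
12: 0
Sum: 0 + 3 + 2 + 0 + 1 + 0 = 6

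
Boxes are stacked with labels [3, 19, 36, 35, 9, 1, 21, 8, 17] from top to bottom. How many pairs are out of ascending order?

Element-by-element contributions:
3: 1
19: 4
36: 6
35: 5
9: 2
1: 0
21: 2
8: 0
17: 0
Sum: 1 + 4 + 6 + 5 + 2 + 0 + 2 + 0 + 0 = 20

There are 20 out-of-order pairs.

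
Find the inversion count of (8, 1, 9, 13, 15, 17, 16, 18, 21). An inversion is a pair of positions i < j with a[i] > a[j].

2 out-of-order pairs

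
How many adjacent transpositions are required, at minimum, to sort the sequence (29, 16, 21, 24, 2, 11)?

11

Each adjacent swap fixes exactly one inversion, so the minimum swap count equals the number of inversions.
Count inversions — for each element, later elements that are smaller:
29: 16, 21, 24, 2, 11 → 5
16: 2, 11 → 2
21: 2, 11 → 2
24: 2, 11 → 2
2: none → 0
11: none → 0
Total inversions: 5 + 2 + 2 + 2 + 0 + 0 = 11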